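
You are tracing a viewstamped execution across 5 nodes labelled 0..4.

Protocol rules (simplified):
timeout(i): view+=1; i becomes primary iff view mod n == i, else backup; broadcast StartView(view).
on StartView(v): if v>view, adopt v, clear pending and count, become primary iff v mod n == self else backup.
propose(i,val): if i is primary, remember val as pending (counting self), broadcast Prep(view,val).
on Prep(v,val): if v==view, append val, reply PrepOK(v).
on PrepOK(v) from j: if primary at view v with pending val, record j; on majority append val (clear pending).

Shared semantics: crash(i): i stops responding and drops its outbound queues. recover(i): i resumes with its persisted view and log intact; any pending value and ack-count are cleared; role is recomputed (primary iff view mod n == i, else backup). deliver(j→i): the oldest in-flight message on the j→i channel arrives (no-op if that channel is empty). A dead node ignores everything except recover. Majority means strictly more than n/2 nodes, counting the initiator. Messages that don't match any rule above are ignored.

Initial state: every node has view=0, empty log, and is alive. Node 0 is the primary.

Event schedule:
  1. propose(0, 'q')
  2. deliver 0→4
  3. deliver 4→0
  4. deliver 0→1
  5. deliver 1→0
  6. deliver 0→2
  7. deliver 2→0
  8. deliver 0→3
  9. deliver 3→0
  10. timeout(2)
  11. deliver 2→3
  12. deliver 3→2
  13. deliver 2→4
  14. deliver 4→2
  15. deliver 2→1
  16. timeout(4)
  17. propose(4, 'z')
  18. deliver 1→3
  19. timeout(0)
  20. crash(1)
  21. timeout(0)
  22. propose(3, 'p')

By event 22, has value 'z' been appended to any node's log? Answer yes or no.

[1] propose(0,'q') → ∅
[2] deliver 0→4 → N4(back v0 [q])
[3] deliver 4→0 → ∅
[4] deliver 0→1 → N1(back v0 [q])
[5] deliver 1→0 → N0(prim v0 [q])
[6] deliver 0→2 → N2(back v0 [q])
[7] deliver 2→0 → ∅
[8] deliver 0→3 → N3(back v0 [q])
[9] deliver 3→0 → ∅
[10] timeout(2) → N2(back v1 [q])
[11] deliver 2→3 → N3(back v1 [q])
[12] deliver 3→2 → ∅
[13] deliver 2→4 → N4(back v1 [q])
[14] deliver 4→2 → ∅
[15] deliver 2→1 → N1(prim v1 [q])
[16] timeout(4) → N4(back v2 [q])
[17] propose(4,'z') → ∅
[18] deliver 1→3 → ∅
[19] timeout(0) → N0(back v1 [q])
[20] crash(1) → N1(✗prim v1 [q])
[21] timeout(0) → N0(back v2 [q])
[22] propose(3,'p') → ∅

no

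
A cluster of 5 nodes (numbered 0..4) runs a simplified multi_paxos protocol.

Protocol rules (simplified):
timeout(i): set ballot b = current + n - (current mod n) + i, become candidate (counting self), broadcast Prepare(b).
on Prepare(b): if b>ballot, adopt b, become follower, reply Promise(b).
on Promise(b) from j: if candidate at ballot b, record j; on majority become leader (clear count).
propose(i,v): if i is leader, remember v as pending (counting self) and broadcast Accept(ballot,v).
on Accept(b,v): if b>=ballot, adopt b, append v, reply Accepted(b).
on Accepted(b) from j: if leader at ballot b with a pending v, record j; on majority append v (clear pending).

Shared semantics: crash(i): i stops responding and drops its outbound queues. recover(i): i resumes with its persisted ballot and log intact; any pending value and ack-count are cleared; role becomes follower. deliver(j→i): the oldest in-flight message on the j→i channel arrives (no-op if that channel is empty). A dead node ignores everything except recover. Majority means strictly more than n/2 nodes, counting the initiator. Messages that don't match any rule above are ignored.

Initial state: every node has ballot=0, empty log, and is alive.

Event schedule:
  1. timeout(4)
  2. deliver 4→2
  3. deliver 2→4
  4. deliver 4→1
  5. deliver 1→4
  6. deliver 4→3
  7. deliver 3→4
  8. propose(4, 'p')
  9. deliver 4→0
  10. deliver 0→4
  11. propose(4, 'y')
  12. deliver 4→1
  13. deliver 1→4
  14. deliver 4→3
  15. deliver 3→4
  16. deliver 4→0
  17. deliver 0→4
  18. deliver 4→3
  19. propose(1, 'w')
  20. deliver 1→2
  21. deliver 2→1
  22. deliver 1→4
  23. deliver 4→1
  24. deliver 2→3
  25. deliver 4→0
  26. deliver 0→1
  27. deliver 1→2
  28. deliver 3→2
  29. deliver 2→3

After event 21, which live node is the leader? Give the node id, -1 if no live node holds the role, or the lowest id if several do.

4

1. timeout(4):  <4:cand b9 ->
2. deliver 4→2:  <2:foll b9 ->
3. deliver 2→4:  nop
4. deliver 4→1:  <1:foll b9 ->
5. deliver 1→4:  <4:lead b9 ->
6. deliver 4→3:  <3:foll b9 ->
7. deliver 3→4:  nop
8. propose(4,'p'):  nop
9. deliver 4→0:  <0:foll b9 ->
10. deliver 0→4:  nop
11. propose(4,'y'):  nop
12. deliver 4→1:  <1:foll b9 p>
13. deliver 1→4:  nop
14. deliver 4→3:  <3:foll b9 p>
15. deliver 3→4:  <4:lead b9 y>
16. deliver 4→0:  <0:foll b9 p>
17. deliver 0→4:  nop
18. deliver 4→3:  <3:foll b9 p,y>
19. propose(1,'w'):  nop
20. deliver 1→2:  nop
21. deliver 2→1:  nop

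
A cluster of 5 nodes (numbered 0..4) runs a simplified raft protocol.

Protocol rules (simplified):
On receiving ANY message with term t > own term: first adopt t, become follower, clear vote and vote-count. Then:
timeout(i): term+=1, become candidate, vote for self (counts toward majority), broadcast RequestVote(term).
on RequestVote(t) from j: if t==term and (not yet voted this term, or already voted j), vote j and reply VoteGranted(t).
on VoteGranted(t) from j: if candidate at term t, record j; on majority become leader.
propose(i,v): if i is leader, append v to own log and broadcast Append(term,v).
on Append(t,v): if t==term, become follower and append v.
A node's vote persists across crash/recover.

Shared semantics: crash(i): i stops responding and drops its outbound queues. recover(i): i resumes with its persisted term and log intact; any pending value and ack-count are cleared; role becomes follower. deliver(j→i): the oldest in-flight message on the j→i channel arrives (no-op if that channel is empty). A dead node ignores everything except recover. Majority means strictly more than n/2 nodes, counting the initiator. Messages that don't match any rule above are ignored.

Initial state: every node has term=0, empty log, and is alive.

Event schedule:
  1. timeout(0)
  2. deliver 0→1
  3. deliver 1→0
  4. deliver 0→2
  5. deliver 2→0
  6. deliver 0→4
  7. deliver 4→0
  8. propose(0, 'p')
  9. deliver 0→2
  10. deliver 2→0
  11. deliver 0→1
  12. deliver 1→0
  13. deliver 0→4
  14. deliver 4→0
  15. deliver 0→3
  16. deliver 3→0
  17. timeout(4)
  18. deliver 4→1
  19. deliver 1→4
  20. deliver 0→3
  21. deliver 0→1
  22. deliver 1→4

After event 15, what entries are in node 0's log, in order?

e1 timeout(0): 0[cand,t=1,-]
e2 deliver 0→1: 1[foll,t=1,-]
e3 deliver 1→0: ·
e4 deliver 0→2: 2[foll,t=1,-]
e5 deliver 2→0: 0[lead,t=1,-]
e6 deliver 0→4: 4[foll,t=1,-]
e7 deliver 4→0: ·
e8 propose(0,'p'): 0[lead,t=1,p]
e9 deliver 0→2: 2[foll,t=1,p]
e10 deliver 2→0: ·
e11 deliver 0→1: 1[foll,t=1,p]
e12 deliver 1→0: ·
e13 deliver 0→4: 4[foll,t=1,p]
e14 deliver 4→0: ·
e15 deliver 0→3: 3[foll,t=1,-]

p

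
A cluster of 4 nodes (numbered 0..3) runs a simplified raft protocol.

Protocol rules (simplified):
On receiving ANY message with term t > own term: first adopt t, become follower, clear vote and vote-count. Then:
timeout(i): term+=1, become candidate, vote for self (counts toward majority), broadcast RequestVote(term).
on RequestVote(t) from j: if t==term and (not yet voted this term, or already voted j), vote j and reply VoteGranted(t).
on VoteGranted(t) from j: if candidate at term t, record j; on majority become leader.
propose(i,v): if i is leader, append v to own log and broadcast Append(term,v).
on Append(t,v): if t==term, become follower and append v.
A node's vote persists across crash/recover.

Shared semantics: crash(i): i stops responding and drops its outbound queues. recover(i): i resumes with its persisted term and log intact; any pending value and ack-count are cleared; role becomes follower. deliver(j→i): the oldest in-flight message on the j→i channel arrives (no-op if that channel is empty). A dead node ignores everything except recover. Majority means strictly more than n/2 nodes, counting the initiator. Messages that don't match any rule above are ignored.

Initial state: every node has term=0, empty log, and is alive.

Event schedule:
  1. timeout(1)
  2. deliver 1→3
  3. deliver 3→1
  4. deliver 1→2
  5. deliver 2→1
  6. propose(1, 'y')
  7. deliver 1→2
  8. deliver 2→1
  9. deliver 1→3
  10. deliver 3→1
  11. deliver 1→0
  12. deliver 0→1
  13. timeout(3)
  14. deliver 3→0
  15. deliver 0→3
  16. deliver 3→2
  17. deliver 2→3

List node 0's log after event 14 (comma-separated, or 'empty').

empty

after 1 — timeout(1): n1:cand/t1/[-]
after 2 — deliver 1→3: n3:foll/t1/[-]
after 3 — deliver 3→1: ·
after 4 — deliver 1→2: n2:foll/t1/[-]
after 5 — deliver 2→1: n1:lead/t1/[-]
after 6 — propose(1,'y'): n1:lead/t1/[y]
after 7 — deliver 1→2: n2:foll/t1/[y]
after 8 — deliver 2→1: ·
after 9 — deliver 1→3: n3:foll/t1/[y]
after 10 — deliver 3→1: ·
after 11 — deliver 1→0: n0:foll/t1/[-]
after 12 — deliver 0→1: ·
after 13 — timeout(3): n3:cand/t2/[y]
after 14 — deliver 3→0: n0:foll/t2/[-]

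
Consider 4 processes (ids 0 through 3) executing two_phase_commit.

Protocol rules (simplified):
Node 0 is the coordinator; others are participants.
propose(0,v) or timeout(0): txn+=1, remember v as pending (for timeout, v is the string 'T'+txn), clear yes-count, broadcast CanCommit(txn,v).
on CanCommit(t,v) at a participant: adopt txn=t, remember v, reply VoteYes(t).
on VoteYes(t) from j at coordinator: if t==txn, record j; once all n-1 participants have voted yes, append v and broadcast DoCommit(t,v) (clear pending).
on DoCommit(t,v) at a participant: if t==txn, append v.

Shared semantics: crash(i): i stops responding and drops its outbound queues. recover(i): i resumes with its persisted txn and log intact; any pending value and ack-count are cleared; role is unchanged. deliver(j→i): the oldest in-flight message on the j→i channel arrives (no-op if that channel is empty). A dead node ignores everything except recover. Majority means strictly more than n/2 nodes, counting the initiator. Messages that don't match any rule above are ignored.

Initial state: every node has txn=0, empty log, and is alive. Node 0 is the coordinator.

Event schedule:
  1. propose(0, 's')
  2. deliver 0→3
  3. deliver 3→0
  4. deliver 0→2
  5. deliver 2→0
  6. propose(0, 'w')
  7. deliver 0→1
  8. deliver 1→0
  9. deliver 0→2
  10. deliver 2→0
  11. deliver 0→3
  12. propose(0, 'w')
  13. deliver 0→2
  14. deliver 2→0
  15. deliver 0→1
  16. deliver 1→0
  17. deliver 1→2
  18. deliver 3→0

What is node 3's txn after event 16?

2

[1] propose(0,'s') → N0(coor t1 [-])
[2] deliver 0→3 → N3(part t1 [-])
[3] deliver 3→0 → ∅
[4] deliver 0→2 → N2(part t1 [-])
[5] deliver 2→0 → ∅
[6] propose(0,'w') → N0(coor t2 [-])
[7] deliver 0→1 → N1(part t1 [-])
[8] deliver 1→0 → ∅
[9] deliver 0→2 → N2(part t2 [-])
[10] deliver 2→0 → ∅
[11] deliver 0→3 → N3(part t2 [-])
[12] propose(0,'w') → N0(coor t3 [-])
[13] deliver 0→2 → N2(part t3 [-])
[14] deliver 2→0 → ∅
[15] deliver 0→1 → N1(part t2 [-])
[16] deliver 1→0 → ∅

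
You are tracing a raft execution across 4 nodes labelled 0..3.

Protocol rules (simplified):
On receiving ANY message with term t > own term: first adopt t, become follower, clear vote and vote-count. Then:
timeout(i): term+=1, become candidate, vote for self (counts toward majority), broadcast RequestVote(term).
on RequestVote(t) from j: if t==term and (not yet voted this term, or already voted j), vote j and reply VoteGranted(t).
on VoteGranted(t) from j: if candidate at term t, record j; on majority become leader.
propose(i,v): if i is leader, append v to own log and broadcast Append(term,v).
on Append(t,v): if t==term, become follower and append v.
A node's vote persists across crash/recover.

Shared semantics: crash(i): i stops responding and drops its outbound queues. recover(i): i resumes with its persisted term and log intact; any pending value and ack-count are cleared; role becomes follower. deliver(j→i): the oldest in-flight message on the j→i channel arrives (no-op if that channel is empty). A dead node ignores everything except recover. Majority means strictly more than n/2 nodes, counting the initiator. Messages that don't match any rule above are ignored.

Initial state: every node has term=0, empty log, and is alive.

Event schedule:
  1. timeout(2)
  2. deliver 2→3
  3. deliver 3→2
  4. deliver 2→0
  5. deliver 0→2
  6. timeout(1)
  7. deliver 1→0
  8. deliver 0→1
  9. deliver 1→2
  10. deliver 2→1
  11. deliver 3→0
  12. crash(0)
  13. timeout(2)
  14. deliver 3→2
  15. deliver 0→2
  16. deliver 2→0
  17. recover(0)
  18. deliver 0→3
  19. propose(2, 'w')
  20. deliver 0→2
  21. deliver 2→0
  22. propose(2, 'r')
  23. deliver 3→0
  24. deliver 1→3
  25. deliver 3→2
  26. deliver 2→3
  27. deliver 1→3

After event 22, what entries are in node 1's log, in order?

after 1 — timeout(2): n2:cand/t1/[-]
after 2 — deliver 2→3: n3:foll/t1/[-]
after 3 — deliver 3→2: ·
after 4 — deliver 2→0: n0:foll/t1/[-]
after 5 — deliver 0→2: n2:lead/t1/[-]
after 6 — timeout(1): n1:cand/t1/[-]
after 7 — deliver 1→0: ·
after 8 — deliver 0→1: ·
after 9 — deliver 1→2: ·
after 10 — deliver 2→1: ·
after 11 — deliver 3→0: ·
after 12 — crash(0): n0:✗foll/t1/[-]
after 13 — timeout(2): n2:cand/t2/[-]
after 14 — deliver 3→2: ·
after 15 — deliver 0→2: ·
after 16 — deliver 2→0: ·
after 17 — recover(0): n0:foll/t1/[-]
after 18 — deliver 0→3: ·
after 19 — propose(2,'w'): ·
after 20 — deliver 0→2: ·
after 21 — deliver 2→0: n0:foll/t2/[-]
after 22 — propose(2,'r'): ·

empty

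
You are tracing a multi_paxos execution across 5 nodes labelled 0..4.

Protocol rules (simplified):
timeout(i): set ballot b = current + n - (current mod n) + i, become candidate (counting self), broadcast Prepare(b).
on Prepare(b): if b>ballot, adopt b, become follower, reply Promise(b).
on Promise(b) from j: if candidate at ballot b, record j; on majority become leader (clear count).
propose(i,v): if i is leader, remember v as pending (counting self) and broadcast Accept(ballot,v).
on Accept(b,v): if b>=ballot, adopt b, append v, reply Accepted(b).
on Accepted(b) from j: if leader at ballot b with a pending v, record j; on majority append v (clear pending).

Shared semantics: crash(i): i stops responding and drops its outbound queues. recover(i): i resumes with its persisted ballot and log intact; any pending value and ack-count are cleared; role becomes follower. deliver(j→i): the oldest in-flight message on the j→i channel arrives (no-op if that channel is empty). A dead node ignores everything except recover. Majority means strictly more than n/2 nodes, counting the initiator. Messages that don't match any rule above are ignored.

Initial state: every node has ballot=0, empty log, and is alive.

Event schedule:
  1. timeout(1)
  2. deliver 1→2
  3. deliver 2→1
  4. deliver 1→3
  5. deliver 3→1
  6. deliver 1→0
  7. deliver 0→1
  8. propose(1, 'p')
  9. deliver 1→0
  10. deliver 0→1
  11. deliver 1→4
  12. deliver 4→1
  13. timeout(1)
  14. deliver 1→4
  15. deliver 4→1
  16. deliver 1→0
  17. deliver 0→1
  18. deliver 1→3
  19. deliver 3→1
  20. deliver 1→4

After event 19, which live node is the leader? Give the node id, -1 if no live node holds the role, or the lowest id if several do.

1. timeout(1):  <1:cand b6 ->
2. deliver 1→2:  <2:foll b6 ->
3. deliver 2→1:  nop
4. deliver 1→3:  <3:foll b6 ->
5. deliver 3→1:  <1:lead b6 ->
6. deliver 1→0:  <0:foll b6 ->
7. deliver 0→1:  nop
8. propose(1,'p'):  nop
9. deliver 1→0:  <0:foll b6 p>
10. deliver 0→1:  nop
11. deliver 1→4:  <4:foll b6 ->
12. deliver 4→1:  nop
13. timeout(1):  <1:cand b11 ->
14. deliver 1→4:  <4:foll b6 p>
15. deliver 4→1:  nop
16. deliver 1→0:  <0:foll b11 p>
17. deliver 0→1:  nop
18. deliver 1→3:  <3:foll b6 p>
19. deliver 3→1:  nop

-1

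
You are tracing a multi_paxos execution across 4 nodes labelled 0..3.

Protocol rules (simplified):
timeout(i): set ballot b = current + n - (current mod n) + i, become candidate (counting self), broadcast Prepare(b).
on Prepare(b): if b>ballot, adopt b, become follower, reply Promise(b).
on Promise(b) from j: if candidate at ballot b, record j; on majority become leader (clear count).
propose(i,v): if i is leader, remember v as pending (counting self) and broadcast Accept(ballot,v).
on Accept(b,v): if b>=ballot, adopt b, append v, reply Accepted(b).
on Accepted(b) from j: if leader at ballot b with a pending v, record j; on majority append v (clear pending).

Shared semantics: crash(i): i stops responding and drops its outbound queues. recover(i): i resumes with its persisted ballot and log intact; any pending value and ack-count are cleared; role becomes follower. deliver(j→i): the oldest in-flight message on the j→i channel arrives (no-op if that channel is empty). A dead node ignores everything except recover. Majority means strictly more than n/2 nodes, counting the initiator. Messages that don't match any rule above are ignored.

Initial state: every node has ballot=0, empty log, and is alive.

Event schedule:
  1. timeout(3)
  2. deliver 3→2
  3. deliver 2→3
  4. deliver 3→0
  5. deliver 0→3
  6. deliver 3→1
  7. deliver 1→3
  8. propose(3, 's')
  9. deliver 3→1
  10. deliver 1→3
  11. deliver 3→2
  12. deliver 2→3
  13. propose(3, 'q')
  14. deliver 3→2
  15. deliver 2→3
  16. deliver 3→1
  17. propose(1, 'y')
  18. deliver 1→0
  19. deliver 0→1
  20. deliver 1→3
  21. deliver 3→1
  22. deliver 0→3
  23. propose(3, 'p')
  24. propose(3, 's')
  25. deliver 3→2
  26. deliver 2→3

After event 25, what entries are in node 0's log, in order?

[1] timeout(3) → N3(cand b7 [-])
[2] deliver 3→2 → N2(foll b7 [-])
[3] deliver 2→3 → ∅
[4] deliver 3→0 → N0(foll b7 [-])
[5] deliver 0→3 → N3(lead b7 [-])
[6] deliver 3→1 → N1(foll b7 [-])
[7] deliver 1→3 → ∅
[8] propose(3,'s') → ∅
[9] deliver 3→1 → N1(foll b7 [s])
[10] deliver 1→3 → ∅
[11] deliver 3→2 → N2(foll b7 [s])
[12] deliver 2→3 → N3(lead b7 [s])
[13] propose(3,'q') → ∅
[14] deliver 3→2 → N2(foll b7 [s,q])
[15] deliver 2→3 → ∅
[16] deliver 3→1 → N1(foll b7 [s,q])
[17] propose(1,'y') → ∅
[18] deliver 1→0 → ∅
[19] deliver 0→1 → ∅
[20] deliver 1→3 → N3(lead b7 [s,q])
[21] deliver 3→1 → ∅
[22] deliver 0→3 → ∅
[23] propose(3,'p') → ∅
[24] propose(3,'s') → ∅
[25] deliver 3→2 → N2(foll b7 [s,q,p])

empty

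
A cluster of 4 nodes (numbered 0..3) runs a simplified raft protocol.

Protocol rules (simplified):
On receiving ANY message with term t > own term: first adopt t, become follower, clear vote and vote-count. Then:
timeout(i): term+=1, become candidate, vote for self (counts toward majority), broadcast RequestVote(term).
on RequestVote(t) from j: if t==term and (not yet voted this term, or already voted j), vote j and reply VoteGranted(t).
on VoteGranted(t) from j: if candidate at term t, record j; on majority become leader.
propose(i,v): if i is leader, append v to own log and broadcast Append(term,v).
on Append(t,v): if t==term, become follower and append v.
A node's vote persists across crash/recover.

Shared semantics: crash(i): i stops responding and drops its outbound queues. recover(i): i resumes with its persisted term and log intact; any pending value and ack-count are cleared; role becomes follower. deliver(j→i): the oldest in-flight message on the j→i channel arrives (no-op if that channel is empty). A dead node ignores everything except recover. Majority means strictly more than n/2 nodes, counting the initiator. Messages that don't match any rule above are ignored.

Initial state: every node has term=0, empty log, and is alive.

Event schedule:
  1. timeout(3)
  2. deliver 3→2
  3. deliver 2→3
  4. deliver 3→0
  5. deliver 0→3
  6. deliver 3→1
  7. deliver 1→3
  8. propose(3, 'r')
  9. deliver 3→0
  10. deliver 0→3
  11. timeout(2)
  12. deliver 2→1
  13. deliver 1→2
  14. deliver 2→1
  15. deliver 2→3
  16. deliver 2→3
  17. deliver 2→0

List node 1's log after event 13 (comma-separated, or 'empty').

empty

e1 timeout(3): 3[cand,t=1,-]
e2 deliver 3→2: 2[foll,t=1,-]
e3 deliver 2→3: ·
e4 deliver 3→0: 0[foll,t=1,-]
e5 deliver 0→3: 3[lead,t=1,-]
e6 deliver 3→1: 1[foll,t=1,-]
e7 deliver 1→3: ·
e8 propose(3,'r'): 3[lead,t=1,r]
e9 deliver 3→0: 0[foll,t=1,r]
e10 deliver 0→3: ·
e11 timeout(2): 2[cand,t=2,-]
e12 deliver 2→1: 1[foll,t=2,-]
e13 deliver 1→2: ·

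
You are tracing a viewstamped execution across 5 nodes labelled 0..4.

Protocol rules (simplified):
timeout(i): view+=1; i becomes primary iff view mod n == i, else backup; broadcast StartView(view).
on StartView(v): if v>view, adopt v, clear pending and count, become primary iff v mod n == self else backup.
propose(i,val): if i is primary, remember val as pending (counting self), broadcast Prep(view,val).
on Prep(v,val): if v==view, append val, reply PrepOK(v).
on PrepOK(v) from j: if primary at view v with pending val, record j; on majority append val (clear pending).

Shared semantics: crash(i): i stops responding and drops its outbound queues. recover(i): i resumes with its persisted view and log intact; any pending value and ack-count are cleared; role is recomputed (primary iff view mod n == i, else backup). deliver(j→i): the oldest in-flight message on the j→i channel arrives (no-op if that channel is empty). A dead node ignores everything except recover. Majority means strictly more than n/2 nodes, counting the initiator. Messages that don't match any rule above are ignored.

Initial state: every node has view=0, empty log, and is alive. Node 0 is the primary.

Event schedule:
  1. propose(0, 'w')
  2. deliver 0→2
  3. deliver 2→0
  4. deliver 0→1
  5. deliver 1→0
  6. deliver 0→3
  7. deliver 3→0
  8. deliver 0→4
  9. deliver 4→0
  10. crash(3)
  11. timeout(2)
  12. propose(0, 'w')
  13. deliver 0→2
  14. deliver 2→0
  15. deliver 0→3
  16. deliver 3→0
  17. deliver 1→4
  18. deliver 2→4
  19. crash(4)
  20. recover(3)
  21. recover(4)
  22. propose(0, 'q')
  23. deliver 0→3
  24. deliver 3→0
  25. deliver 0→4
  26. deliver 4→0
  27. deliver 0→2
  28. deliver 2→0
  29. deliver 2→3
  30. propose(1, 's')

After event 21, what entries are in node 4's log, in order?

w

[1] propose(0,'w') → ∅
[2] deliver 0→2 → N2(back v0 [w])
[3] deliver 2→0 → ∅
[4] deliver 0→1 → N1(back v0 [w])
[5] deliver 1→0 → N0(prim v0 [w])
[6] deliver 0→3 → N3(back v0 [w])
[7] deliver 3→0 → ∅
[8] deliver 0→4 → N4(back v0 [w])
[9] deliver 4→0 → ∅
[10] crash(3) → N3(✗back v0 [w])
[11] timeout(2) → N2(back v1 [w])
[12] propose(0,'w') → ∅
[13] deliver 0→2 → ∅
[14] deliver 2→0 → N0(back v1 [w])
[15] deliver 0→3 → ∅
[16] deliver 3→0 → ∅
[17] deliver 1→4 → ∅
[18] deliver 2→4 → N4(back v1 [w])
[19] crash(4) → N4(✗back v1 [w])
[20] recover(3) → N3(back v0 [w])
[21] recover(4) → N4(back v1 [w])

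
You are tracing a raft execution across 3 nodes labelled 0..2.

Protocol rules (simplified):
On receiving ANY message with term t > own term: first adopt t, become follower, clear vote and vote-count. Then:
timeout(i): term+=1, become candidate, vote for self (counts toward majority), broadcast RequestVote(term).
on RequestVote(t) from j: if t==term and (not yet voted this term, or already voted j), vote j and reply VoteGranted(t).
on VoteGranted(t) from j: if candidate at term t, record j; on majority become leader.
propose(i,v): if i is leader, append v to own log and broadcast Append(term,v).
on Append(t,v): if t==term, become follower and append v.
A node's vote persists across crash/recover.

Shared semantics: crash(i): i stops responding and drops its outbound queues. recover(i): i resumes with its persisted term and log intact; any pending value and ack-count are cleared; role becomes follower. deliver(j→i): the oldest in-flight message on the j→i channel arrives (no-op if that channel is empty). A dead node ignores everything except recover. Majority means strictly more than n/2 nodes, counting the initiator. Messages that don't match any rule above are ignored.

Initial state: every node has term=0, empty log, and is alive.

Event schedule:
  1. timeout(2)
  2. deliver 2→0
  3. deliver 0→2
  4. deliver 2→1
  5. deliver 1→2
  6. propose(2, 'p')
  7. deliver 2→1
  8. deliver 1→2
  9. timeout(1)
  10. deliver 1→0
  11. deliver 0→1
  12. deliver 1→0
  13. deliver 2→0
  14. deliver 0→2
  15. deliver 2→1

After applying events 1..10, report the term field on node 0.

2

e1 timeout(2): 2[cand,t=1,-]
e2 deliver 2→0: 0[foll,t=1,-]
e3 deliver 0→2: 2[lead,t=1,-]
e4 deliver 2→1: 1[foll,t=1,-]
e5 deliver 1→2: ·
e6 propose(2,'p'): 2[lead,t=1,p]
e7 deliver 2→1: 1[foll,t=1,p]
e8 deliver 1→2: ·
e9 timeout(1): 1[cand,t=2,p]
e10 deliver 1→0: 0[foll,t=2,-]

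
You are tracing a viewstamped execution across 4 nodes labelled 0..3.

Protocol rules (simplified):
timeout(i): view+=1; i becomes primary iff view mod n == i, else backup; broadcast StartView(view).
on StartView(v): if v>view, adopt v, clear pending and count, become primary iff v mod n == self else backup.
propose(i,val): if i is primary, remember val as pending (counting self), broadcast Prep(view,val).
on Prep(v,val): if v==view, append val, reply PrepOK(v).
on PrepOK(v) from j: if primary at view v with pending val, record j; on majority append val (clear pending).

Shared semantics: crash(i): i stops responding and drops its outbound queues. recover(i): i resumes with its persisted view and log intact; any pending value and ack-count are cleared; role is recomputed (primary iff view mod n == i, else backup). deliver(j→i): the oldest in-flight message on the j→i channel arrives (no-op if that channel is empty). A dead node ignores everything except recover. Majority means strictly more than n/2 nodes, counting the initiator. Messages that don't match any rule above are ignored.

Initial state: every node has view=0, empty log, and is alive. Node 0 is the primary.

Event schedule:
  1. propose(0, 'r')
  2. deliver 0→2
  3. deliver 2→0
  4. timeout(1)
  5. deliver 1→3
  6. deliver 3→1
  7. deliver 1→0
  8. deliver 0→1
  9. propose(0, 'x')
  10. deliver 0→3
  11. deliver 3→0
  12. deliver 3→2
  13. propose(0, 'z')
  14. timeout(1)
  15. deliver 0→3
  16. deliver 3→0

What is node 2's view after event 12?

0

e1 propose(0,'r'): ·
e2 deliver 0→2: 2[back,v=0,r]
e3 deliver 2→0: ·
e4 timeout(1): 1[prim,v=1,-]
e5 deliver 1→3: 3[back,v=1,-]
e6 deliver 3→1: ·
e7 deliver 1→0: 0[back,v=1,-]
e8 deliver 0→1: ·
e9 propose(0,'x'): ·
e10 deliver 0→3: ·
e11 deliver 3→0: ·
e12 deliver 3→2: ·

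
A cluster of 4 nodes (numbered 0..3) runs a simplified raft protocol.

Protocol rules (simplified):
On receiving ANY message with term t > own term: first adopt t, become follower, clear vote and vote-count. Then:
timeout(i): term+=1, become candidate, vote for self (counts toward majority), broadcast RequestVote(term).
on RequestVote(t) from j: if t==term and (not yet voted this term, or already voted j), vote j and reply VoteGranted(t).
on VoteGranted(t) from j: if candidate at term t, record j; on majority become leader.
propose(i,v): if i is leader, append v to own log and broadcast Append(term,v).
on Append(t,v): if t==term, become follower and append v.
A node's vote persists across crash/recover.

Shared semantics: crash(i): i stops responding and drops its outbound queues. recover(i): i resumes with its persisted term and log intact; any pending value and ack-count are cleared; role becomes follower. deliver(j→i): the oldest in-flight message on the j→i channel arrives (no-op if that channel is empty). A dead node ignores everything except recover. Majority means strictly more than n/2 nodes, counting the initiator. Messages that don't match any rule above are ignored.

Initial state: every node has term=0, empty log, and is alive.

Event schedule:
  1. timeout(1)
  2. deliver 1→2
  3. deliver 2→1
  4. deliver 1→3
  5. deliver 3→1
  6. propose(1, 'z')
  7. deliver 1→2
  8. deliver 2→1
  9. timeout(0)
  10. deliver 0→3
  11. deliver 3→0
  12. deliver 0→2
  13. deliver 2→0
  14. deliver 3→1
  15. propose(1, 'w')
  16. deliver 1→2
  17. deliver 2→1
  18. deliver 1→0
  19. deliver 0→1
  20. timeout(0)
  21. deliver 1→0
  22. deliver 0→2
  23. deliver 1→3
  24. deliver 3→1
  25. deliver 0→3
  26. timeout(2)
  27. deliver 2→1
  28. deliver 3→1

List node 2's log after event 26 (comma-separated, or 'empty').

z,w

[1] timeout(1) → N1(cand t1 [-])
[2] deliver 1→2 → N2(foll t1 [-])
[3] deliver 2→1 → ∅
[4] deliver 1→3 → N3(foll t1 [-])
[5] deliver 3→1 → N1(lead t1 [-])
[6] propose(1,'z') → N1(lead t1 [z])
[7] deliver 1→2 → N2(foll t1 [z])
[8] deliver 2→1 → ∅
[9] timeout(0) → N0(cand t1 [-])
[10] deliver 0→3 → ∅
[11] deliver 3→0 → ∅
[12] deliver 0→2 → ∅
[13] deliver 2→0 → ∅
[14] deliver 3→1 → ∅
[15] propose(1,'w') → N1(lead t1 [z,w])
[16] deliver 1→2 → N2(foll t1 [z,w])
[17] deliver 2→1 → ∅
[18] deliver 1→0 → ∅
[19] deliver 0→1 → ∅
[20] timeout(0) → N0(cand t2 [-])
[21] deliver 1→0 → ∅
[22] deliver 0→2 → N2(foll t2 [z,w])
[23] deliver 1→3 → N3(foll t1 [z])
[24] deliver 3→1 → ∅
[25] deliver 0→3 → N3(foll t2 [z])
[26] timeout(2) → N2(cand t3 [z,w])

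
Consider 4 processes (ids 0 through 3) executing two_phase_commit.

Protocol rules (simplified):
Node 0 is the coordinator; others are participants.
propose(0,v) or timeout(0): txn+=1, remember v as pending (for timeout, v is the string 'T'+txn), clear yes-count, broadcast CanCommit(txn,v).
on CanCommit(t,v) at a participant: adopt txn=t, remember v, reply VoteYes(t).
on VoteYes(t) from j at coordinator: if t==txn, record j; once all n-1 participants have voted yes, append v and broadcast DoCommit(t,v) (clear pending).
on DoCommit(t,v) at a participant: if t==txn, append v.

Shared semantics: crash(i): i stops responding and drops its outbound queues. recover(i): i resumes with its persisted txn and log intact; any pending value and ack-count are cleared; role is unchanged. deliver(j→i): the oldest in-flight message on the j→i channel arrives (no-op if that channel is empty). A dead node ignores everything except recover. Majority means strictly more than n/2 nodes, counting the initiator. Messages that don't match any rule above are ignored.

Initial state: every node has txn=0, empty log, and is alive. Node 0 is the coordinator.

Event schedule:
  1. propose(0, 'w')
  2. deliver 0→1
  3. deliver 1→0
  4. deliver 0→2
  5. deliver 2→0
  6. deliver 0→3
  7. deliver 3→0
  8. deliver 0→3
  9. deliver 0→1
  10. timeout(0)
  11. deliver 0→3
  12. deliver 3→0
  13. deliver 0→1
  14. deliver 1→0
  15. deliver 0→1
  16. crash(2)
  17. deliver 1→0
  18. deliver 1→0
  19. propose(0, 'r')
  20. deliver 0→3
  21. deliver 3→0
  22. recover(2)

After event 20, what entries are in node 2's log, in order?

empty

step 1 propose(0,'w'): 0={coor,t=1,log=-}
step 2 deliver 0→1: 1={part,t=1,log=-}
step 3 deliver 1→0: —
step 4 deliver 0→2: 2={part,t=1,log=-}
step 5 deliver 2→0: —
step 6 deliver 0→3: 3={part,t=1,log=-}
step 7 deliver 3→0: 0={coor,t=1,log=w}
step 8 deliver 0→3: 3={part,t=1,log=w}
step 9 deliver 0→1: 1={part,t=1,log=w}
step 10 timeout(0): 0={coor,t=2,log=w}
step 11 deliver 0→3: 3={part,t=2,log=w}
step 12 deliver 3→0: —
step 13 deliver 0→1: 1={part,t=2,log=w}
step 14 deliver 1→0: —
step 15 deliver 0→1: —
step 16 crash(2): 2={✗part,t=1,log=-}
step 17 deliver 1→0: —
step 18 deliver 1→0: —
step 19 propose(0,'r'): 0={coor,t=3,log=w}
step 20 deliver 0→3: 3={part,t=3,log=w}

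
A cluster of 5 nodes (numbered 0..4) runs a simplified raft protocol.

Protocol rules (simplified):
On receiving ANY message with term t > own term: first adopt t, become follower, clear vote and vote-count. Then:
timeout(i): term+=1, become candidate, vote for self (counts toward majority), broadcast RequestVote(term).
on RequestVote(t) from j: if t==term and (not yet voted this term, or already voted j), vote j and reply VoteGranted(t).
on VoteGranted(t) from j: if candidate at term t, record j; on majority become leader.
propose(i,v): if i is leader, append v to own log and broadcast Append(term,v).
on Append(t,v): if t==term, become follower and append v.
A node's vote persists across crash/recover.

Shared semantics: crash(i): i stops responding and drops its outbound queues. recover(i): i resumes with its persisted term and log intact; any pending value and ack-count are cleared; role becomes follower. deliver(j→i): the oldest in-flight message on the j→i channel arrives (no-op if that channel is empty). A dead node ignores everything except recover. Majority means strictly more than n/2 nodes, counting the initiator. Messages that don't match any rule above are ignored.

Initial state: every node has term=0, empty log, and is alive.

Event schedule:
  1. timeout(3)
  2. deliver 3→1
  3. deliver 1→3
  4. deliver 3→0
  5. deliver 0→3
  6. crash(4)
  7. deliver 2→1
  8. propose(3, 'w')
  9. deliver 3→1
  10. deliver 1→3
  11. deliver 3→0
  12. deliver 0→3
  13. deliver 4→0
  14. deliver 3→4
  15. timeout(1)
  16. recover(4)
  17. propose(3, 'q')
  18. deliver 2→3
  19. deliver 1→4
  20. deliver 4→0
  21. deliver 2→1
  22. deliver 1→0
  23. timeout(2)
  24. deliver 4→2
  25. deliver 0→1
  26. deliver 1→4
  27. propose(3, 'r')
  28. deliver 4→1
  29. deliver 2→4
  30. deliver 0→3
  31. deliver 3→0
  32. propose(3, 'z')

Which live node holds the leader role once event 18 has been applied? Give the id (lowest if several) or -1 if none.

e1 timeout(3): 3[cand,t=1,-]
e2 deliver 3→1: 1[foll,t=1,-]
e3 deliver 1→3: ·
e4 deliver 3→0: 0[foll,t=1,-]
e5 deliver 0→3: 3[lead,t=1,-]
e6 crash(4): 4[✗foll,t=0,-]
e7 deliver 2→1: ·
e8 propose(3,'w'): 3[lead,t=1,w]
e9 deliver 3→1: 1[foll,t=1,w]
e10 deliver 1→3: ·
e11 deliver 3→0: 0[foll,t=1,w]
e12 deliver 0→3: ·
e13 deliver 4→0: ·
e14 deliver 3→4: ·
e15 timeout(1): 1[cand,t=2,w]
e16 recover(4): 4[foll,t=0,-]
e17 propose(3,'q'): 3[lead,t=1,w,q]
e18 deliver 2→3: ·

3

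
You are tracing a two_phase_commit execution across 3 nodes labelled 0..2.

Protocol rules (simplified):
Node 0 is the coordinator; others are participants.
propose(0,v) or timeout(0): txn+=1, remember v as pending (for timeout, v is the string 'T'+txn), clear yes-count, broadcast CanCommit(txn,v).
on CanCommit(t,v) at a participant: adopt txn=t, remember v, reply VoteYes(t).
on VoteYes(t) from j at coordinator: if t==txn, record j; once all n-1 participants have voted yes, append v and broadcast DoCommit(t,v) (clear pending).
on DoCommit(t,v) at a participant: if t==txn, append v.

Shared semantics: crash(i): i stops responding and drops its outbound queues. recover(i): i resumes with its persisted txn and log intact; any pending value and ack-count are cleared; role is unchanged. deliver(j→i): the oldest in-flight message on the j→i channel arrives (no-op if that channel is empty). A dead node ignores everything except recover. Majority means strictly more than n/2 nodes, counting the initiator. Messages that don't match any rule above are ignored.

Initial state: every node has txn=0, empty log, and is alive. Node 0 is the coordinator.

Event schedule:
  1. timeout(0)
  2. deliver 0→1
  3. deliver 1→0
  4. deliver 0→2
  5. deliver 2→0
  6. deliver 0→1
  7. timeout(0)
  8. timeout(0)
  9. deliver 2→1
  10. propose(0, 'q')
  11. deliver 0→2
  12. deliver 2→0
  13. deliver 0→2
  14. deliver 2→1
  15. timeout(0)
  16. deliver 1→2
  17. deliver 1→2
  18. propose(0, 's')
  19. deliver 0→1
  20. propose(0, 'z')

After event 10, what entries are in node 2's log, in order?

1. timeout(0):  <0:coor t1 ->
2. deliver 0→1:  <1:part t1 ->
3. deliver 1→0:  nop
4. deliver 0→2:  <2:part t1 ->
5. deliver 2→0:  <0:coor t1 T1>
6. deliver 0→1:  <1:part t1 T1>
7. timeout(0):  <0:coor t2 T1>
8. timeout(0):  <0:coor t3 T1>
9. deliver 2→1:  nop
10. propose(0,'q'):  <0:coor t4 T1>

empty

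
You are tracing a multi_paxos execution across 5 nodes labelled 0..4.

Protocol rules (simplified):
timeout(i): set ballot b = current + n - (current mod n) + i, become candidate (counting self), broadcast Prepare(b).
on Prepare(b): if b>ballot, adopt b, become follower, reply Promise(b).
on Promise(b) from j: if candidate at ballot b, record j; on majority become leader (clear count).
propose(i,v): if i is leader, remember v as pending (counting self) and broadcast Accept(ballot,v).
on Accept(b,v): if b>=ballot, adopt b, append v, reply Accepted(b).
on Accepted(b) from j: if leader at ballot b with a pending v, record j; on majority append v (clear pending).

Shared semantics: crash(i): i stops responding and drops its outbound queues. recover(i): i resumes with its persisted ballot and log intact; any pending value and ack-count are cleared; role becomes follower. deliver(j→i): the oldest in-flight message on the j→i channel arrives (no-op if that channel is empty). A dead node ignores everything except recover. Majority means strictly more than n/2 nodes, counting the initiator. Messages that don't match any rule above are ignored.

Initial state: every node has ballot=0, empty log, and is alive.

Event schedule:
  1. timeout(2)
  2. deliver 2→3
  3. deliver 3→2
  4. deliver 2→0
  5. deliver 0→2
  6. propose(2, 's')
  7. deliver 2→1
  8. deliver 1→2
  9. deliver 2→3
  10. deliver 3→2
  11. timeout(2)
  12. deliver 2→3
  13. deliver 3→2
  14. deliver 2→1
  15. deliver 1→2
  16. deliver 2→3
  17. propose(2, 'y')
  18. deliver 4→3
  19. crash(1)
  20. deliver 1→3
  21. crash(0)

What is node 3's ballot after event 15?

12

after 1 — timeout(2): n2:cand/b7/[-]
after 2 — deliver 2→3: n3:foll/b7/[-]
after 3 — deliver 3→2: ·
after 4 — deliver 2→0: n0:foll/b7/[-]
after 5 — deliver 0→2: n2:lead/b7/[-]
after 6 — propose(2,'s'): ·
after 7 — deliver 2→1: n1:foll/b7/[-]
after 8 — deliver 1→2: ·
after 9 — deliver 2→3: n3:foll/b7/[s]
after 10 — deliver 3→2: ·
after 11 — timeout(2): n2:cand/b12/[-]
after 12 — deliver 2→3: n3:foll/b12/[s]
after 13 — deliver 3→2: ·
after 14 — deliver 2→1: n1:foll/b7/[s]
after 15 — deliver 1→2: ·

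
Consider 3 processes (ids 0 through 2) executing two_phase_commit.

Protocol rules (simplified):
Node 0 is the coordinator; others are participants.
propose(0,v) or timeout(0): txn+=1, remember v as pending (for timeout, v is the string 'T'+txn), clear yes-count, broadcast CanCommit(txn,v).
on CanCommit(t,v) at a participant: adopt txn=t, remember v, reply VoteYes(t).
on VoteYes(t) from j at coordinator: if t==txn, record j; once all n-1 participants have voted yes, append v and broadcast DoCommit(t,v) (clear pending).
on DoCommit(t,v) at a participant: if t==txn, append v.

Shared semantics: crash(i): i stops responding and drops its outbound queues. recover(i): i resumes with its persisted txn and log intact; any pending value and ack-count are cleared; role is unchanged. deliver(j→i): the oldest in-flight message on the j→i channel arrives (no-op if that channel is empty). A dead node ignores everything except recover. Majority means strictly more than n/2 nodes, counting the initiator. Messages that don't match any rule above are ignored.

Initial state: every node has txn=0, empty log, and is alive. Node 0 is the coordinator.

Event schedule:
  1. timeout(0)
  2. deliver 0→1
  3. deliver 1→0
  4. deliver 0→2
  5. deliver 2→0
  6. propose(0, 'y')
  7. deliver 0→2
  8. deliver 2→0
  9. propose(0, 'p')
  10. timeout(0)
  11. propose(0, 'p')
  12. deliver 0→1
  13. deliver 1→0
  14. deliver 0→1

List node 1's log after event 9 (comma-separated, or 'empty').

[1] timeout(0) → N0(coor t1 [-])
[2] deliver 0→1 → N1(part t1 [-])
[3] deliver 1→0 → ∅
[4] deliver 0→2 → N2(part t1 [-])
[5] deliver 2→0 → N0(coor t1 [T1])
[6] propose(0,'y') → N0(coor t2 [T1])
[7] deliver 0→2 → N2(part t1 [T1])
[8] deliver 2→0 → ∅
[9] propose(0,'p') → N0(coor t3 [T1])

empty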